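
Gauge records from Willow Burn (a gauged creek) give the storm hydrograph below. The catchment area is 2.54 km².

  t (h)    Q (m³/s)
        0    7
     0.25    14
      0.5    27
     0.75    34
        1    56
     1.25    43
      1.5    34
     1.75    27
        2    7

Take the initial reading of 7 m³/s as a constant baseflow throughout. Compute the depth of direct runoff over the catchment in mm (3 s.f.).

d ≈ 65.9 mm

Direct runoff: 0.0, 7.0, 20.0, 27.0, 49.0, 36.0, 27.0, 20.0, 0.0 m³/s; ΣQ_DR = 186.0 m³/s.
V = ΣQ_DR · Δt = 186.0 × 900 s = 1.674 × 10^5 m³.
Over A = 2.54 km², depth = V / A = 65.9 mm.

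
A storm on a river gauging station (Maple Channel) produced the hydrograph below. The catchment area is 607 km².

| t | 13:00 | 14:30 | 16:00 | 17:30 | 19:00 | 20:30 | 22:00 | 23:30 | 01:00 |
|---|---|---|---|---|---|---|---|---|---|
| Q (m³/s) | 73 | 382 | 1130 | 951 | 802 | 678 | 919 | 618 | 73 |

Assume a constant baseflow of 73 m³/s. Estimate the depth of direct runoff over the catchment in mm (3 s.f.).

d ≈ 44.2 mm

Direct runoff: 0.0, 309.0, 1057.0, 878.0, 729.0, 605.0, 846.0, 545.0, 0.0 m³/s; ΣQ_DR = 4969 m³/s.
V = ΣQ_DR · Δt = 4969 × 5400 s = 2.683 × 10^7 m³.
Over A = 607 km², depth = V / A = 44.2 mm.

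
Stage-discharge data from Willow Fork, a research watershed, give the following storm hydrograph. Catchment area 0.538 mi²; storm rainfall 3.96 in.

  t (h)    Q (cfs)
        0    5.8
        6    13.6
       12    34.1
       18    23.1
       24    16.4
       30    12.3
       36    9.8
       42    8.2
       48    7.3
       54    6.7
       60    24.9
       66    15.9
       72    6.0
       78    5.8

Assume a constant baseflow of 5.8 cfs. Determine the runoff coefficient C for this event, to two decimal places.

C ≈ 0.47

ΣQ_DR = 108.7 cfs; V = ΣQ_DR·Δt = 2.348 × 10^6 ft³.
Runoff depth d = V / A = 1.879 in.
C = d / P = 1.879 / 3.96 = 0.47.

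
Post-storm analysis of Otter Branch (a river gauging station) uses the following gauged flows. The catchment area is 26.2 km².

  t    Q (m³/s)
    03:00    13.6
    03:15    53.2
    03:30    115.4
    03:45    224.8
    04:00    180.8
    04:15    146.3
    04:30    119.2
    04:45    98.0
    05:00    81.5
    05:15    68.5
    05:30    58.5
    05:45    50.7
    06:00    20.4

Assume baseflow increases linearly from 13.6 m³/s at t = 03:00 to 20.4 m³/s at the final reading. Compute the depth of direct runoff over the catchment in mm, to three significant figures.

d ≈ 34.7 mm

Direct runoff: 0.00, 39.03, 100.67, 209.50, 164.93, 129.87, 102.20, 80.43, 63.37, 49.80, 39.23, 30.87, 0.00 m³/s; ΣQ_DR = 1010 m³/s.
V = ΣQ_DR · Δt = 1010 × 900 s = 9.089 × 10^5 m³.
Over A = 26.2 km², depth = V / A = 34.7 mm.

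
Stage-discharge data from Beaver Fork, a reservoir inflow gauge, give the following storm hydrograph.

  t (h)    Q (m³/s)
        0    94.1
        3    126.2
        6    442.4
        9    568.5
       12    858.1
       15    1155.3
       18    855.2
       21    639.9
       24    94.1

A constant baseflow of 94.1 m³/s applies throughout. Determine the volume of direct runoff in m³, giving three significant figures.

Direct-runoff ordinates (Q − Q_b): 0.0, 32.1, 348.3, 474.4, 764.0, 1061.2, 761.1, 545.8, 0.0 m³/s.
ΣQ_DR = 3987 m³/s.
With Δt = 3 h = 10800 s, V = ΣQ_DR · Δt = 3987 × 10800 = 4.31 × 10^7 m³.

V ≈ 4.31 × 10^7 m³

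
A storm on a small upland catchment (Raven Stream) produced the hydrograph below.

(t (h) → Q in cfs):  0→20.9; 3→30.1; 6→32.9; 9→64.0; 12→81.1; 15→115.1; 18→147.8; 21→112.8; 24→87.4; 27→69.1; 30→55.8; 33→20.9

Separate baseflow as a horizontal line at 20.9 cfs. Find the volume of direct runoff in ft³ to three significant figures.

Direct-runoff ordinates (Q − Q_b): 0.0, 9.2, 12.0, 43.1, 60.2, 94.2, 126.9, 91.9, 66.5, 48.2, 34.9, 0.0 cfs.
ΣQ_DR = 587.1 cfs.
With Δt = 3 h = 10800 s, V = ΣQ_DR · Δt = 587.1 × 10800 = 6.34 × 10^6 ft³.

V ≈ 6.34 × 10^6 ft³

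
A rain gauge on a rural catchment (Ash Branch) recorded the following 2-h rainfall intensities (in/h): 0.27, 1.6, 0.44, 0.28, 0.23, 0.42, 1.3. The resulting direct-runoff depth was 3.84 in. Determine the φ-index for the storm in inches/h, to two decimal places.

Only the 2 blocks with intensity above φ contribute runoff: 1.6, 1.3 in/h.
Σ(I−φ)·Δt = d  ⇒  (1.6+1.3 − 2φ)·2 = 3.84
φ = (2.900 − 3.84/2) / 2 = 0.49 in/h.

φ ≈ 0.49 in/h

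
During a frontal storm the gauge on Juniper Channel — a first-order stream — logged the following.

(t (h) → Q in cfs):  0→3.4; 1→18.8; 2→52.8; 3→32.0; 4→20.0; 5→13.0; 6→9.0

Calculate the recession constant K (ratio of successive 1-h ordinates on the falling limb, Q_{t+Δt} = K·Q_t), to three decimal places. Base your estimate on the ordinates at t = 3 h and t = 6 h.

Using the recession-limb readings at t = 3 h and t = 6 h: Q falls from 32.0 to 9.0 cfs over 3 intervals.
K = (Q₂/Q₁)^(1/3) = (9.0/32.0)^(1/3) = 0.655.

K ≈ 0.655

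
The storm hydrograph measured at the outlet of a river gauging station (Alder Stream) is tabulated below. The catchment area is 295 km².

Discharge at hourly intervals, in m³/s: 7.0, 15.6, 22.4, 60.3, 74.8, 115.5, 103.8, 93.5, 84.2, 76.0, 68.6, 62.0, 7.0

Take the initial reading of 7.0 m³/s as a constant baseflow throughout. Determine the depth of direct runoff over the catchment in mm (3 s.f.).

d ≈ 8.54 mm

Direct runoff: 0.0, 8.6, 15.4, 53.3, 67.8, 108.5, 96.8, 86.5, 77.2, 69.0, 61.6, 55.0, 0.0 m³/s; ΣQ_DR = 699.7 m³/s.
V = ΣQ_DR · Δt = 699.7 × 3600 s = 2.519 × 10^6 m³.
Over A = 295 km², depth = V / A = 8.54 mm.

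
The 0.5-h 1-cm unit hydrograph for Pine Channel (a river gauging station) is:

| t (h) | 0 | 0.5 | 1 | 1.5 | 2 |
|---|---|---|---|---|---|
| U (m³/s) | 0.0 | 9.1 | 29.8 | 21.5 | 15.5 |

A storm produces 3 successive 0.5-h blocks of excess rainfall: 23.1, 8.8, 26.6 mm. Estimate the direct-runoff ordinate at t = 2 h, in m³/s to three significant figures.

Q ≈ 134 m³/s

By discrete convolution, Q_j = Σ (P_i / 10 mm) · U_{j−i}.
At t = 2 h (j=4): Q = (23.1/10)·15.5 + (8.8/10)·21.5 + (26.6/10)·29.8 = 134 m³/s.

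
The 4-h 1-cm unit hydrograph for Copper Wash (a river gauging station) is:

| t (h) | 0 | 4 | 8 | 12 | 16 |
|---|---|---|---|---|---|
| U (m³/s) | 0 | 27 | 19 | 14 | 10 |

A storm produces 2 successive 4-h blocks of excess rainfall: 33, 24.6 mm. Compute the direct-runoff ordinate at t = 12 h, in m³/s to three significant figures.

Q ≈ 92.9 m³/s

By discrete convolution, Q_j = Σ (P_i / 10 mm) · U_{j−i}.
At t = 12 h (j=3): Q = (33/10)·14 + (24.6/10)·19 = 92.9 m³/s.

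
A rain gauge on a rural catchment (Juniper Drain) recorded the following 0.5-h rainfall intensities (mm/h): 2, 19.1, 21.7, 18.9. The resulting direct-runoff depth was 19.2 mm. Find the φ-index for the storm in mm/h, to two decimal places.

φ ≈ 7.10 mm/h

Only the 3 blocks with intensity above φ contribute runoff: 19.1, 21.7, 18.9 mm/h.
Σ(I−φ)·Δt = d  ⇒  (19.1+21.7+18.9 − 3φ)·0.5 = 19.2
φ = (59.70 − 19.2/0.5) / 3 = 7.10 mm/h.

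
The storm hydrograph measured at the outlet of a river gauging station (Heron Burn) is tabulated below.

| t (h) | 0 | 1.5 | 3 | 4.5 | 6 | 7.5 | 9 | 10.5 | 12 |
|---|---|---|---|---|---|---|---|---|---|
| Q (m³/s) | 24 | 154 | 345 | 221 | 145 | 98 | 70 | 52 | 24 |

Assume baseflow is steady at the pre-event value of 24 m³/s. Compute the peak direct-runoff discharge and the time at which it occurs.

Q_p = 321.0 m³/s at t = 3 h

Subtracting baseflow gives direct-runoff ordinates: 0.0, 130.0, 321.0, 197.0, 121.0, 74.0, 46.0, 28.0, 0.0 m³/s.
The maximum is 321.0 m³/s, occurring at the reading for t = 3 h.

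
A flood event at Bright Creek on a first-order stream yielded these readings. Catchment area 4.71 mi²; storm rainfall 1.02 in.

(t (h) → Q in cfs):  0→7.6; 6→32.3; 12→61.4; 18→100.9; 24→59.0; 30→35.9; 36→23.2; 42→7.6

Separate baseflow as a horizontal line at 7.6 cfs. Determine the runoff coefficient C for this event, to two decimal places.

C ≈ 0.52

ΣQ_DR = 267.1 cfs; V = ΣQ_DR·Δt = 5.769 × 10^6 ft³.
Runoff depth d = V / A = 0.5273 in.
C = d / P = 0.5273 / 1.02 = 0.52.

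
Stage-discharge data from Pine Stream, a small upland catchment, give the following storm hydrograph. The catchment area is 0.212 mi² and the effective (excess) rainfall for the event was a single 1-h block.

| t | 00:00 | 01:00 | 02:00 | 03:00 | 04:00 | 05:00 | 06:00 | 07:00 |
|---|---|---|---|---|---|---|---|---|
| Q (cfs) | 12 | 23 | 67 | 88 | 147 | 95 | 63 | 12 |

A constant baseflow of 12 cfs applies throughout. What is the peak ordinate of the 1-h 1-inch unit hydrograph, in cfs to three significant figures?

U_p ≈ 44.9 cfs

Direct runoff: 0.0, 11.0, 55.0, 76.0, 135.0, 83.0, 51.0, 0.0 cfs; ΣQ_DR = 411.0 cfs, peak = 135.0 cfs.
Runoff depth d = ΣQ_DR·Δt / A = 411.0 × 3600 / (0.212 mi²) = 3.004 in.
The 1-inch UH is the DRH scaled by (1 in)/d, so U_p = 135.0 × 1/3.004 = 44.9 cfs.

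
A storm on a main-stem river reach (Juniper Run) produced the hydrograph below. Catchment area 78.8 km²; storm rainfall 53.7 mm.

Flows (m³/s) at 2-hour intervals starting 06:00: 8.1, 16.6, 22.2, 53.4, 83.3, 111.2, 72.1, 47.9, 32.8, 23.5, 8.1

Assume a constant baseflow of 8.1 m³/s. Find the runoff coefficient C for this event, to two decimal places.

ΣQ_DR = 390.1 m³/s; V = ΣQ_DR·Δt = 2.809 × 10^6 m³.
Runoff depth d = V / A = 35.64 mm.
C = d / P = 35.64 / 53.7 = 0.66.

C ≈ 0.66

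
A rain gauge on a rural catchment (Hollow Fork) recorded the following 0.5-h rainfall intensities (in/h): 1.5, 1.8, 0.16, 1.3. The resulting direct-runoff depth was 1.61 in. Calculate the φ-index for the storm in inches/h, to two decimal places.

Only the 3 blocks with intensity above φ contribute runoff: 1.5, 1.8, 1.3 in/h.
Σ(I−φ)·Δt = d  ⇒  (1.5+1.8+1.3 − 3φ)·0.5 = 1.61
φ = (4.600 − 1.61/0.5) / 3 = 0.46 in/h.

φ ≈ 0.46 in/h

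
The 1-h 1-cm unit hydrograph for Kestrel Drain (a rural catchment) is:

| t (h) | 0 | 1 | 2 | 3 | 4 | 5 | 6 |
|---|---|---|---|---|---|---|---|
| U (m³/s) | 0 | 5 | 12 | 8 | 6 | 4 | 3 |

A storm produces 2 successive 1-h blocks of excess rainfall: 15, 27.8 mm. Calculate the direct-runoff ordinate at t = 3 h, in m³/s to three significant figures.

By discrete convolution, Q_j = Σ (P_i / 10 mm) · U_{j−i}.
At t = 3 h (j=3): Q = (15/10)·8 + (27.8/10)·12 = 45.4 m³/s.

Q ≈ 45.4 m³/s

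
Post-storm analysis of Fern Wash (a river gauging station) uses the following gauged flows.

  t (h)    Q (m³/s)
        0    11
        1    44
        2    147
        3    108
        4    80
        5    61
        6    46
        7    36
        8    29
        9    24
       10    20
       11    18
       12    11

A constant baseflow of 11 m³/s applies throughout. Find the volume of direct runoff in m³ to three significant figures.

V ≈ 1.77 × 10^6 m³

Direct-runoff ordinates (Q − Q_b): 0.0, 33.0, 136.0, 97.0, 69.0, 50.0, 35.0, 25.0, 18.0, 13.0, 9.0, 7.0, 0.0 m³/s.
ΣQ_DR = 492.0 m³/s.
With Δt = 1 h = 3600 s, V = ΣQ_DR · Δt = 492.0 × 3600 = 1.77 × 10^6 m³.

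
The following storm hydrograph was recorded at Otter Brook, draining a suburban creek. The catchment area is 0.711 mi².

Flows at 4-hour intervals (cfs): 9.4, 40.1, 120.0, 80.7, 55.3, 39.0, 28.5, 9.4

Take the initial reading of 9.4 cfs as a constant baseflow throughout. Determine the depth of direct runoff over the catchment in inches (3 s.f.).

d ≈ 2.68 in

Direct runoff: 0.0, 30.7, 110.6, 71.3, 45.9, 29.6, 19.1, 0.0 cfs; ΣQ_DR = 307.2 cfs.
V = ΣQ_DR · Δt = 307.2 × 14400 s = 4.424 × 10^6 ft³.
Over A = 0.711 mi², depth = V / A = 2.68 in.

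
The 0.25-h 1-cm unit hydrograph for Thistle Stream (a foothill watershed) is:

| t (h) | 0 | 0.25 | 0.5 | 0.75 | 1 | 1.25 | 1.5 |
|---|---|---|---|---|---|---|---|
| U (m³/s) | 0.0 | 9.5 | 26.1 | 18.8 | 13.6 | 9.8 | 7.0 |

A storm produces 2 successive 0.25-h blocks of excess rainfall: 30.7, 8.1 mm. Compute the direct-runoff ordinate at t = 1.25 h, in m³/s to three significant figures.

Q ≈ 41.1 m³/s

By discrete convolution, Q_j = Σ (P_i / 10 mm) · U_{j−i}.
At t = 1.25 h (j=5): Q = (30.7/10)·9.8 + (8.1/10)·13.6 = 41.1 m³/s.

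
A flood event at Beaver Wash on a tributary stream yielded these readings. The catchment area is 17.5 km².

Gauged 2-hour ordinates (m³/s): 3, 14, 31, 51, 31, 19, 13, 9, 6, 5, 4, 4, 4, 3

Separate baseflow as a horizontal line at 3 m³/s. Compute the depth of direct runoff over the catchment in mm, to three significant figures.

d ≈ 63.8 mm

Direct runoff: 0.0, 11.0, 28.0, 48.0, 28.0, 16.0, 10.0, 6.0, 3.0, 2.0, 1.0, 1.0, 1.0, 0.0 m³/s; ΣQ_DR = 155.0 m³/s.
V = ΣQ_DR · Δt = 155.0 × 7200 s = 1.116 × 10^6 m³.
Over A = 17.5 km², depth = V / A = 63.8 mm.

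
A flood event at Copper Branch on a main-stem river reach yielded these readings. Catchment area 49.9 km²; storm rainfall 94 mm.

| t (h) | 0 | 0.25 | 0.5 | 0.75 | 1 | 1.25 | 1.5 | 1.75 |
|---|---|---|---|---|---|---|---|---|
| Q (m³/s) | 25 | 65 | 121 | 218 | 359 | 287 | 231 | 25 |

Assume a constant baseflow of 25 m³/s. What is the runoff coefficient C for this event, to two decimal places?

ΣQ_DR = 1131 m³/s; V = ΣQ_DR·Δt = 1.018 × 10^6 m³.
Runoff depth d = V / A = 20.40 mm.
C = d / P = 20.40 / 94 = 0.22.

C ≈ 0.22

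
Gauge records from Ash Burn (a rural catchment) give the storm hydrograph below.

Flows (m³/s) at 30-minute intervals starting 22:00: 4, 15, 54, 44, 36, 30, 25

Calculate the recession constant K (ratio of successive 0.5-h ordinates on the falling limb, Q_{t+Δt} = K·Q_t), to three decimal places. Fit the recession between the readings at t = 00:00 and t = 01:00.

Using the recession-limb readings at t = 00:00 and t = 01:00: Q falls from 36 to 25 m³/s over 2 intervals.
K = (Q₂/Q₁)^(1/2) = (25/36)^(1/2) = 0.833.

K ≈ 0.833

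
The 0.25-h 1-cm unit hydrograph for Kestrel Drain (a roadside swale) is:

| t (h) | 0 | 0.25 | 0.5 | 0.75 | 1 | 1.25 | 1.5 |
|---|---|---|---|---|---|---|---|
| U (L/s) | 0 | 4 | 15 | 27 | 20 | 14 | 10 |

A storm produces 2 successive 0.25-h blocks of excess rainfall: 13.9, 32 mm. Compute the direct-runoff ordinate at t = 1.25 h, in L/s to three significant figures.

By discrete convolution, Q_j = Σ (P_i / 10 mm) · U_{j−i}.
At t = 1.25 h (j=5): Q = (13.9/10)·14 + (32/10)·20 = 83.5 L/s.

Q ≈ 83.5 L/s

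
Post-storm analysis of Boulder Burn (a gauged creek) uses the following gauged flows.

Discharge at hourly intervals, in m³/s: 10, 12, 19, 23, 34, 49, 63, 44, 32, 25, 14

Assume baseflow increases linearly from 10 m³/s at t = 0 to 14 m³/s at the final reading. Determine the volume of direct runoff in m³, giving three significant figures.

Direct-runoff ordinates (Q − Q_b): 0.00, 1.60, 8.20, 11.80, 22.40, 37.00, 50.60, 31.20, 18.80, 11.40, 0.00 m³/s.
ΣQ_DR = 193.0 m³/s.
With Δt = 1 h = 3600 s, V = ΣQ_DR · Δt = 193.0 × 3600 = 6.95 × 10^5 m³.

V ≈ 6.95 × 10^5 m³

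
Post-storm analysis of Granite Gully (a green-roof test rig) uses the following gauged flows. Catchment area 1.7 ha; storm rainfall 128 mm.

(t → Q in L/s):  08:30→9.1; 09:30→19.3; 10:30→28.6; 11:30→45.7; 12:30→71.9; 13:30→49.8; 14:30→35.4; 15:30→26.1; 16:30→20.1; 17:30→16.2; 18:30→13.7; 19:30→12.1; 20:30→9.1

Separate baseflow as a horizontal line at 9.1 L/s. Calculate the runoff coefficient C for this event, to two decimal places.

C ≈ 0.40

ΣQ_DR = 238.8 L/s; V = ΣQ_DR·Δt = 8.597 × 10^5 L.
Runoff depth d = V / A = 50.57 mm.
C = d / P = 50.57 / 128 = 0.40.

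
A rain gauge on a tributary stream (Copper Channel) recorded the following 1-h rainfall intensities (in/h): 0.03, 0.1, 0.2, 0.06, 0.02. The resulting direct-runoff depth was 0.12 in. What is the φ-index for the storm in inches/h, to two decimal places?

φ ≈ 0.09 in/h

Only the 2 blocks with intensity above φ contribute runoff: 0.1, 0.2 in/h.
Σ(I−φ)·Δt = d  ⇒  (0.1+0.2 − 2φ)·1 = 0.12
φ = (0.3000 − 0.12/1) / 2 = 0.09 in/h.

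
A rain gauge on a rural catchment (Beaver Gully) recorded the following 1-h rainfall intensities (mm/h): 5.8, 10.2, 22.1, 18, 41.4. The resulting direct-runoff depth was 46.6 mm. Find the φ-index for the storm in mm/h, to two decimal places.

Only the 3 blocks with intensity above φ contribute runoff: 22.1, 18, 41.4 mm/h.
Σ(I−φ)·Δt = d  ⇒  (22.1+18+41.4 − 3φ)·1 = 46.6
φ = (81.50 − 46.6/1) / 3 = 11.63 mm/h.

φ ≈ 11.63 mm/h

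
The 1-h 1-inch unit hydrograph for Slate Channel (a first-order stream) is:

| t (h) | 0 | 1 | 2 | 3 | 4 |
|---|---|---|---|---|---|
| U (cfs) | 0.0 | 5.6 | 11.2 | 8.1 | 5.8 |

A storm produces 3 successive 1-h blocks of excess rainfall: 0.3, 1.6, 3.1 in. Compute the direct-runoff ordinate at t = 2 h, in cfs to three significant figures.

Q ≈ 12.3 cfs

By discrete convolution, Q_j = Σ (P_i / 1 in) · U_{j−i}.
At t = 2 h (j=2): Q = (0.3/1)·11.2 + (1.6/1)·5.6 + (3.1/1)·0.0 = 12.3 cfs.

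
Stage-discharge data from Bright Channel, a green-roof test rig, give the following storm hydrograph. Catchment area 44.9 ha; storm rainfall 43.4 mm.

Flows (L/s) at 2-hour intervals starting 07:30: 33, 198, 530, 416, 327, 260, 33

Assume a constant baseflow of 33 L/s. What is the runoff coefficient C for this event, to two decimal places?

ΣQ_DR = 1566 L/s; V = ΣQ_DR·Δt = 1.128 × 10^7 L.
Runoff depth d = V / A = 25.11 mm.
C = d / P = 25.11 / 43.4 = 0.58.

C ≈ 0.58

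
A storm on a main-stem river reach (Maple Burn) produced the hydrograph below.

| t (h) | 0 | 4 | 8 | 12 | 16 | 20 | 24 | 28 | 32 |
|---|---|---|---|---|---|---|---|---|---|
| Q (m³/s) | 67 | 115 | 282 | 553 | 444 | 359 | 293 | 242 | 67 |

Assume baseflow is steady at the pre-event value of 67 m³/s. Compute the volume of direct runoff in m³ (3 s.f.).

Direct-runoff ordinates (Q − Q_b): 0.0, 48.0, 215.0, 486.0, 377.0, 292.0, 226.0, 175.0, 0.0 m³/s.
ΣQ_DR = 1819 m³/s.
With Δt = 4 h = 14400 s, V = ΣQ_DR · Δt = 1819 × 14400 = 2.62 × 10^7 m³.

V ≈ 2.62 × 10^7 m³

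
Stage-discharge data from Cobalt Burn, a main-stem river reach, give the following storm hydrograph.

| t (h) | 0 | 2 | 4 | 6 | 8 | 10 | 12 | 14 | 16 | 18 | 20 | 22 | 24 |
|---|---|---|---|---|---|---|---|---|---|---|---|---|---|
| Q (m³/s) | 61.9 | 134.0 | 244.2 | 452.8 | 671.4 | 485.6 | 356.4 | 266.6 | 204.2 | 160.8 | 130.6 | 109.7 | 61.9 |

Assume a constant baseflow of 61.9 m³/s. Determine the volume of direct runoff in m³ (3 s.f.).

Direct-runoff ordinates (Q − Q_b): 0.0, 72.1, 182.3, 390.9, 609.5, 423.7, 294.5, 204.7, 142.3, 98.9, 68.7, 47.8, 0.0 m³/s.
ΣQ_DR = 2535 m³/s.
With Δt = 2 h = 7200 s, V = ΣQ_DR · Δt = 2535 × 7200 = 1.83 × 10^7 m³.

V ≈ 1.83 × 10^7 m³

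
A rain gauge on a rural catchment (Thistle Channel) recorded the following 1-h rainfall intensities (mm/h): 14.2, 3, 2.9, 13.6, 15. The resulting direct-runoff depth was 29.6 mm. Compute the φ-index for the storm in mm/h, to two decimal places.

Only the 3 blocks with intensity above φ contribute runoff: 14.2, 13.6, 15 mm/h.
Σ(I−φ)·Δt = d  ⇒  (14.2+13.6+15 − 3φ)·1 = 29.6
φ = (42.80 − 29.6/1) / 3 = 4.40 mm/h.

φ ≈ 4.40 mm/h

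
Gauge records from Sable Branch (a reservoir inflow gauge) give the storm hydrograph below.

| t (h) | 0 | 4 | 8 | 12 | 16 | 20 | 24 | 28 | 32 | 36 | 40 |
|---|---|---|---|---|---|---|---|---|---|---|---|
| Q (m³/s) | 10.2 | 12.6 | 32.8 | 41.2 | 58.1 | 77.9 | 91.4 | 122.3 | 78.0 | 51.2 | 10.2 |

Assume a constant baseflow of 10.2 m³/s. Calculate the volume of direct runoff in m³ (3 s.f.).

Direct-runoff ordinates (Q − Q_b): 0.0, 2.4, 22.6, 31.0, 47.9, 67.7, 81.2, 112.1, 67.8, 41.0, 0.0 m³/s.
ΣQ_DR = 473.7 m³/s.
With Δt = 4 h = 14400 s, V = ΣQ_DR · Δt = 473.7 × 14400 = 6.82 × 10^6 m³.

V ≈ 6.82 × 10^6 m³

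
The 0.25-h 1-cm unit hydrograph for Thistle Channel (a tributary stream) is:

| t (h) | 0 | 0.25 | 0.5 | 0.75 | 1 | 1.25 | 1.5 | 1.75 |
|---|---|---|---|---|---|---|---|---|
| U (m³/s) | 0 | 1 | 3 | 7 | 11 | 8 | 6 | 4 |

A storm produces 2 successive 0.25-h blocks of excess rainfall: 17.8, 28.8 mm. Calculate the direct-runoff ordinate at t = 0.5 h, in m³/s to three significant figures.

Q ≈ 8.22 m³/s

By discrete convolution, Q_j = Σ (P_i / 10 mm) · U_{j−i}.
At t = 0.5 h (j=2): Q = (17.8/10)·3 + (28.8/10)·1 = 8.22 m³/s.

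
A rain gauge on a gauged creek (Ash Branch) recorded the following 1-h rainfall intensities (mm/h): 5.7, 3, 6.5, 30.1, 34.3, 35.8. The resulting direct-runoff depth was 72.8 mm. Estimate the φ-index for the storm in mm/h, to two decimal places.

φ ≈ 9.13 mm/h

Only the 3 blocks with intensity above φ contribute runoff: 30.1, 34.3, 35.8 mm/h.
Σ(I−φ)·Δt = d  ⇒  (30.1+34.3+35.8 − 3φ)·1 = 72.8
φ = (100.2 − 72.8/1) / 3 = 9.13 mm/h.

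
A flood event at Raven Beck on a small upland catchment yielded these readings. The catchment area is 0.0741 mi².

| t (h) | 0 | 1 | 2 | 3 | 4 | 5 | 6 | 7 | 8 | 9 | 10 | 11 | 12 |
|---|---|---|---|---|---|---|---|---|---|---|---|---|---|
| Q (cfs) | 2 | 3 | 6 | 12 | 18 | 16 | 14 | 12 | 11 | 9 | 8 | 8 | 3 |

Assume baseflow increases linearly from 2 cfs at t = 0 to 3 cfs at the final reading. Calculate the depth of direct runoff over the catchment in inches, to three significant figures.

d ≈ 1.87 in

Direct runoff: 0.00, 0.92, 3.83, 9.75, 15.67, 13.58, 11.50, 9.42, 8.33, 6.25, 5.17, 5.08, 0.00 cfs; ΣQ_DR = 89.50 cfs.
V = ΣQ_DR · Δt = 89.50 × 3600 s = 3.222 × 10^5 ft³.
Over A = 0.0741 mi², depth = V / A = 1.87 in.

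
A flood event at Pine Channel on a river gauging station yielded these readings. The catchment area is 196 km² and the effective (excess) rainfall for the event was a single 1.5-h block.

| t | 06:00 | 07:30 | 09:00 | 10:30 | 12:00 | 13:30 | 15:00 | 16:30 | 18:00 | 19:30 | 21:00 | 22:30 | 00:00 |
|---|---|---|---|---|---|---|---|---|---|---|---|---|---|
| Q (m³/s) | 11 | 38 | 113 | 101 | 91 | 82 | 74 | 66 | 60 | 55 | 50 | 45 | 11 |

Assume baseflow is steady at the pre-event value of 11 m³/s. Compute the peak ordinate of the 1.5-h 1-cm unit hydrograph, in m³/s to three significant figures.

U_p ≈ 56.6 m³/s

Direct runoff: 0.0, 27.0, 102.0, 90.0, 80.0, 71.0, 63.0, 55.0, 49.0, 44.0, 39.0, 34.0, 0.0 m³/s; ΣQ_DR = 654.0 m³/s, peak = 102.0 m³/s.
Runoff depth d = ΣQ_DR·Δt / A = 654.0 × 5400 / (196 km²) = 18.02 mm.
The 1-cm UH is the DRH scaled by (10 mm)/d, so U_p = 102.0 × 10/18.02 = 56.6 m³/s.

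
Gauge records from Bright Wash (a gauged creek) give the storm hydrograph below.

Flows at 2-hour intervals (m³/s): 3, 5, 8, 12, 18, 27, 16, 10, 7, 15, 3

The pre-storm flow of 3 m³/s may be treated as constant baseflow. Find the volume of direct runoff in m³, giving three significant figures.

Direct-runoff ordinates (Q − Q_b): 0.0, 2.0, 5.0, 9.0, 15.0, 24.0, 13.0, 7.0, 4.0, 12.0, 0.0 m³/s.
ΣQ_DR = 91.00 m³/s.
With Δt = 2 h = 7200 s, V = ΣQ_DR · Δt = 91.00 × 7200 = 6.55 × 10^5 m³.

V ≈ 6.55 × 10^5 m³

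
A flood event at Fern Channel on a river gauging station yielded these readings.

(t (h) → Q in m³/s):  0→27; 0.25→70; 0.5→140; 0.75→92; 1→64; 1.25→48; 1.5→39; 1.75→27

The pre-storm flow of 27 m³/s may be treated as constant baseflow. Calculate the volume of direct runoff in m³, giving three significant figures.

V ≈ 2.62 × 10^5 m³

Direct-runoff ordinates (Q − Q_b): 0.0, 43.0, 113.0, 65.0, 37.0, 21.0, 12.0, 0.0 m³/s.
ΣQ_DR = 291.0 m³/s.
With Δt = 0.25 h = 900 s, V = ΣQ_DR · Δt = 291.0 × 900 = 2.62 × 10^5 m³.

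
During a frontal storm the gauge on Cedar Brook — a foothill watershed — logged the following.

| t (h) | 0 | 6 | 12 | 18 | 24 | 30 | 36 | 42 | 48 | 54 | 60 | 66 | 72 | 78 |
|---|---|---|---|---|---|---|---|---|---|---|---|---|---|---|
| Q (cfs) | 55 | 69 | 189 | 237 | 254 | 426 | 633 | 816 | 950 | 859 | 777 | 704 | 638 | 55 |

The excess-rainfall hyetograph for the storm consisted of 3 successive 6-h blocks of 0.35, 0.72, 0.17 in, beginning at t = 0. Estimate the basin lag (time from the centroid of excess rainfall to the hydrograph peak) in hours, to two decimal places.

t_L ≈ 39.87 h

Centroid of excess rainfall: t_c = Σ P_i·t̄_i / ΣP_i = 8.1290 h (block centres at 3, 9, 15 h).
Hydrograph peak occurs at t = 48 h, so basin lag t_L = 48 − 8.1290 = 39.87 h.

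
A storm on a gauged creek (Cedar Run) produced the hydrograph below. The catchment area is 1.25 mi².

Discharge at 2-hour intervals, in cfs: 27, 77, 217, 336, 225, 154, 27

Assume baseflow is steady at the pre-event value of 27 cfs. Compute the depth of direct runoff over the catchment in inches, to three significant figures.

d ≈ 2.17 in

Direct runoff: 0.0, 50.0, 190.0, 309.0, 198.0, 127.0, 0.0 cfs; ΣQ_DR = 874.0 cfs.
V = ΣQ_DR · Δt = 874.0 × 7200 s = 6.293 × 10^6 ft³.
Over A = 1.25 mi², depth = V / A = 2.17 in.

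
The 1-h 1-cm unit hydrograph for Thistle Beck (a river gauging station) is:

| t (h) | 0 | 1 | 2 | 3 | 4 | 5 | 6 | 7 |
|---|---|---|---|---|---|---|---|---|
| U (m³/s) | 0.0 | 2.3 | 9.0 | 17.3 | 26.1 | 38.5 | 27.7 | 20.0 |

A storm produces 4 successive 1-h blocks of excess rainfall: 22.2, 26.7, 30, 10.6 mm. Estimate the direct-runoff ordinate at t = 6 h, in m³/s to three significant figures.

By discrete convolution, Q_j = Σ (P_i / 10 mm) · U_{j−i}.
At t = 6 h (j=6): Q = (22.2/10)·27.7 + (26.7/10)·38.5 + (30/10)·26.1 + (10.6/10)·17.3 = 261 m³/s.

Q ≈ 261 m³/s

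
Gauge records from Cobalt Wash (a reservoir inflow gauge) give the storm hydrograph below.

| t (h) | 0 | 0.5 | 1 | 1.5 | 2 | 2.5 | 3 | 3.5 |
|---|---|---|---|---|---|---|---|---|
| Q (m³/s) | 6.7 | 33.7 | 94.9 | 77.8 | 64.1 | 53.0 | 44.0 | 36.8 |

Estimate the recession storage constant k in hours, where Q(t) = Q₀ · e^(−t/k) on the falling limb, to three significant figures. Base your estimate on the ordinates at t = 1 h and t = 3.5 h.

On the falling limb, Q drops from 94.9 to 36.8 m³/s between t = 1 h and t = 3.5 h (Δt = 2.5 h).
k = −Δt / ln(Q₂/Q₁) = −2.5 / ln(36.8/94.9) = 2.64 h.

k ≈ 2.64 h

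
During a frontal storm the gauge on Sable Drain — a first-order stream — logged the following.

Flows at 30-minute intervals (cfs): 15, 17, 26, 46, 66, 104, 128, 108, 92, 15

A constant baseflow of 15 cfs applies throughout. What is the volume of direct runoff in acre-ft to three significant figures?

V ≈ 19.3 acre-ft

Direct-runoff ordinates (Q − Q_b): 0.0, 2.0, 11.0, 31.0, 51.0, 89.0, 113.0, 93.0, 77.0, 0.0 cfs.
ΣQ_DR = 467.0 cfs.
With Δt = 0.5 h = 1800 s, V = ΣQ_DR · Δt = 467.0 × 1800 = 8.41 × 10^5 ft³ = 19.3 acre-ft.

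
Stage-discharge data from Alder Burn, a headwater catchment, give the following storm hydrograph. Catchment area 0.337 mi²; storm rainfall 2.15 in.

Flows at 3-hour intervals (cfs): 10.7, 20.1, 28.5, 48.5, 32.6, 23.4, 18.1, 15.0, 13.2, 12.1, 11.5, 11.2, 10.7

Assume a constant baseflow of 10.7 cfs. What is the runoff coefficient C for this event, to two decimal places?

C ≈ 0.75

ΣQ_DR = 116.5 cfs; V = ΣQ_DR·Δt = 1.258 × 10^6 ft³.
Runoff depth d = V / A = 1.607 in.
C = d / P = 1.607 / 2.15 = 0.75.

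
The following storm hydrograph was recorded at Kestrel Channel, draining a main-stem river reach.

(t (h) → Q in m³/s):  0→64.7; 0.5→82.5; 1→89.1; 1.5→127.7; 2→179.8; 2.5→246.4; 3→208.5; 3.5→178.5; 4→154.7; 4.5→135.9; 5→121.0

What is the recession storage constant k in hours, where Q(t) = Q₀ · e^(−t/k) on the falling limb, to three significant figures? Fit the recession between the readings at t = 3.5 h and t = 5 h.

k ≈ 3.86 h

On the falling limb, Q drops from 178.5 to 121.0 m³/s between t = 3.5 h and t = 5 h (Δt = 1.5 h).
k = −Δt / ln(Q₂/Q₁) = −1.5 / ln(121.0/178.5) = 3.86 h.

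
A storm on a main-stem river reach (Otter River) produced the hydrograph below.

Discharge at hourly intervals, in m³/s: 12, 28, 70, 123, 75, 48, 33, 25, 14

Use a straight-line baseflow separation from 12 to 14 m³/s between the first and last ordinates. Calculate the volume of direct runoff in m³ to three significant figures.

Direct-runoff ordinates (Q − Q_b): 0.00, 15.75, 57.50, 110.25, 62.00, 34.75, 19.50, 11.25, 0.00 m³/s.
ΣQ_DR = 311.0 m³/s.
With Δt = 1 h = 3600 s, V = ΣQ_DR · Δt = 311.0 × 3600 = 1.12 × 10^6 m³.

V ≈ 1.12 × 10^6 m³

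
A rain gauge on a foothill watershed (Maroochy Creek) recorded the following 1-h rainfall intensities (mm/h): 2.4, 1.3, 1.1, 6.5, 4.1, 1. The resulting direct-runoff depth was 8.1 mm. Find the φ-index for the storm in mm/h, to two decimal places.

Only the 3 blocks with intensity above φ contribute runoff: 2.4, 6.5, 4.1 mm/h.
Σ(I−φ)·Δt = d  ⇒  (2.4+6.5+4.1 − 3φ)·1 = 8.1
φ = (13.00 − 8.1/1) / 3 = 1.63 mm/h.

φ ≈ 1.63 mm/h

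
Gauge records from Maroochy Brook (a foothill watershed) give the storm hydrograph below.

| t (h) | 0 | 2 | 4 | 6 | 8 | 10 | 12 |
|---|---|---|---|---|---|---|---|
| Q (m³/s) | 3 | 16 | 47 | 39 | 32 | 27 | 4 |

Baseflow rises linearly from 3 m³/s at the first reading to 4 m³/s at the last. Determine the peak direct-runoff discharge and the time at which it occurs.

Subtracting baseflow gives direct-runoff ordinates: 0.00, 12.83, 43.67, 35.50, 28.33, 23.17, 0.00 m³/s.
The maximum is 43.67 m³/s, occurring at the reading for t = 4 h.

Q_p = 43.67 m³/s at t = 4 h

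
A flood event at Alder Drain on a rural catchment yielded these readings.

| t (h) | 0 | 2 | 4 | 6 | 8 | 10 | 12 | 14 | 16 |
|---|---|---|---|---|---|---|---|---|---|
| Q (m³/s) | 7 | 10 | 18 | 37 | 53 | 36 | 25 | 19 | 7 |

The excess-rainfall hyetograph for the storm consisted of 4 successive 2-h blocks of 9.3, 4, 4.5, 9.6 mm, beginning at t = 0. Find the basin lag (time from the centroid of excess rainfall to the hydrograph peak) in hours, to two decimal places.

Centroid of excess rainfall: t_c = Σ P_i·t̄_i / ΣP_i = 4.0511 h (block centres at 1, 3, 5, 7 h).
Hydrograph peak occurs at t = 8 h, so basin lag t_L = 8 − 4.0511 = 3.95 h.

t_L ≈ 3.95 h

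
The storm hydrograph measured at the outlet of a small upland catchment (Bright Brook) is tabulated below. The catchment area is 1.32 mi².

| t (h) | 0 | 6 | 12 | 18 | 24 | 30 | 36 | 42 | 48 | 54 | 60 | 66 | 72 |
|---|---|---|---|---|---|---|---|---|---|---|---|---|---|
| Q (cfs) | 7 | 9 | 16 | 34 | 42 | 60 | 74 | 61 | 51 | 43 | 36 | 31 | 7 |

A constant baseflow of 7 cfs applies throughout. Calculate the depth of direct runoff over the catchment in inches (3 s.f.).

Direct runoff: 0.0, 2.0, 9.0, 27.0, 35.0, 53.0, 67.0, 54.0, 44.0, 36.0, 29.0, 24.0, 0.0 cfs; ΣQ_DR = 380.0 cfs.
V = ΣQ_DR · Δt = 380.0 × 21600 s = 8.208 × 10^6 ft³.
Over A = 1.32 mi², depth = V / A = 2.68 in.

d ≈ 2.68 in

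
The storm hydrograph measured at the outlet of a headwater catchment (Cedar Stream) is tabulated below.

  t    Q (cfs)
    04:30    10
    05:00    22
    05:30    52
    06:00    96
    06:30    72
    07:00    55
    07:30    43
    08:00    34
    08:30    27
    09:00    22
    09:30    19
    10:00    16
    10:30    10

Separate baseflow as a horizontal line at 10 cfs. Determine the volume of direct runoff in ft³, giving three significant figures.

V ≈ 6.26 × 10^5 ft³

Direct-runoff ordinates (Q − Q_b): 0.0, 12.0, 42.0, 86.0, 62.0, 45.0, 33.0, 24.0, 17.0, 12.0, 9.0, 6.0, 0.0 cfs.
ΣQ_DR = 348.0 cfs.
With Δt = 0.5 h = 1800 s, V = ΣQ_DR · Δt = 348.0 × 1800 = 6.26 × 10^5 ft³.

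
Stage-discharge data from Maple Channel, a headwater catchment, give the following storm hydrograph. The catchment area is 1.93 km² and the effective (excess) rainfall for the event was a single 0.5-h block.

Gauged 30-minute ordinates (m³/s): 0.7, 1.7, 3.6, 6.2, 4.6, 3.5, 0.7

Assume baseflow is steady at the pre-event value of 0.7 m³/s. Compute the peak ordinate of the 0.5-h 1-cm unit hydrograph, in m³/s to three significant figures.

U_p ≈ 3.66 m³/s

Direct runoff: 0.0, 1.0, 2.9, 5.5, 3.9, 2.8, 0.0 m³/s; ΣQ_DR = 16.10 m³/s, peak = 5.5 m³/s.
Runoff depth d = ΣQ_DR·Δt / A = 16.10 × 1800 / (1.93 km²) = 15.02 mm.
The 1-cm UH is the DRH scaled by (10 mm)/d, so U_p = 5.5 × 10/15.02 = 3.66 m³/s.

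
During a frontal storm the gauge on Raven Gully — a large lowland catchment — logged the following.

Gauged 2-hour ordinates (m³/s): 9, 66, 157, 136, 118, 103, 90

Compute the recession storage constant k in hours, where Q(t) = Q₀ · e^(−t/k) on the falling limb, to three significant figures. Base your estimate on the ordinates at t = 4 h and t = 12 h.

On the falling limb, Q drops from 157 to 90 m³/s between t = 4 h and t = 12 h (Δt = 8 h).
k = −Δt / ln(Q₂/Q₁) = −8 / ln(90/157) = 14.4 h.

k ≈ 14.4 h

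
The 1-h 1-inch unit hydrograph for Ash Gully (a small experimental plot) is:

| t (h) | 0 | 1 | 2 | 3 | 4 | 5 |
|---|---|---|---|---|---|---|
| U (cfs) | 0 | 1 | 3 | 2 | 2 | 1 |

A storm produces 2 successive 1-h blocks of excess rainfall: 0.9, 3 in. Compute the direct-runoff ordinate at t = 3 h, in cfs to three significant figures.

By discrete convolution, Q_j = Σ (P_i / 1 in) · U_{j−i}.
At t = 3 h (j=3): Q = (0.9/1)·2 + (3/1)·3 = 10.8 cfs.

Q ≈ 10.8 cfs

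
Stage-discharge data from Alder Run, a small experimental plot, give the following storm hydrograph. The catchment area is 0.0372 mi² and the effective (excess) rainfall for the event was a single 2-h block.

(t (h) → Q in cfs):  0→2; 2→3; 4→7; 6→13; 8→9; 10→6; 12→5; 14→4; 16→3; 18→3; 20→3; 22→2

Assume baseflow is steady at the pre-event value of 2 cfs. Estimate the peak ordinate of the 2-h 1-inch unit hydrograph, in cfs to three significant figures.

Direct runoff: 0.0, 1.0, 5.0, 11.0, 7.0, 4.0, 3.0, 2.0, 1.0, 1.0, 1.0, 0.0 cfs; ΣQ_DR = 36.00 cfs, peak = 11.0 cfs.
Runoff depth d = ΣQ_DR·Δt / A = 36.00 × 7200 / (0.0372 mi²) = 2.999 in.
The 1-inch UH is the DRH scaled by (1 in)/d, so U_p = 11.0 × 1/2.999 = 3.67 cfs.

U_p ≈ 3.67 cfs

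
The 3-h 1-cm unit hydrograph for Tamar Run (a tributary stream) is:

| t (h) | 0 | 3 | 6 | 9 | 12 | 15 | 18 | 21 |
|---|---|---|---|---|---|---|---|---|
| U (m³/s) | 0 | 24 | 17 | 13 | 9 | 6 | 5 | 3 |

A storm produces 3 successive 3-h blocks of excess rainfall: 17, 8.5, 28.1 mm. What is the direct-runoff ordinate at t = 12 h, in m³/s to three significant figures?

Q ≈ 74.1 m³/s

By discrete convolution, Q_j = Σ (P_i / 10 mm) · U_{j−i}.
At t = 12 h (j=4): Q = (17/10)·9 + (8.5/10)·13 + (28.1/10)·17 = 74.1 m³/s.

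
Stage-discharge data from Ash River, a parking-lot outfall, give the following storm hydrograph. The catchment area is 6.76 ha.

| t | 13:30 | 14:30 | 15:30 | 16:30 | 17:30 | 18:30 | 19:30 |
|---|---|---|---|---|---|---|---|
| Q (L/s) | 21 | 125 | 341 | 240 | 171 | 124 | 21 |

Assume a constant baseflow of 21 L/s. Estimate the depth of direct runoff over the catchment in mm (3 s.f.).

Direct runoff: 0.0, 104.0, 320.0, 219.0, 150.0, 103.0, 0.0 L/s; ΣQ_DR = 896.0 L/s.
V = ΣQ_DR · Δt = 896.0 × 3600 s = 3.226 × 10^6 L.
Over A = 6.76 ha, depth = V / A = 47.7 mm.

d ≈ 47.7 mm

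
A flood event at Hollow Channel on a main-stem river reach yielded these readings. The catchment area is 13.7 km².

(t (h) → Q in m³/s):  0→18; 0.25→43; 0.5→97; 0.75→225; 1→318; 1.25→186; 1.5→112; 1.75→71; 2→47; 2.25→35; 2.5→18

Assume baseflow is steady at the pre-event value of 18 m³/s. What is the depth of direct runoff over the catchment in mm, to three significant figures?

d ≈ 63.9 mm

Direct runoff: 0.0, 25.0, 79.0, 207.0, 300.0, 168.0, 94.0, 53.0, 29.0, 17.0, 0.0 m³/s; ΣQ_DR = 972.0 m³/s.
V = ΣQ_DR · Δt = 972.0 × 900 s = 8.748 × 10^5 m³.
Over A = 13.7 km², depth = V / A = 63.9 mm.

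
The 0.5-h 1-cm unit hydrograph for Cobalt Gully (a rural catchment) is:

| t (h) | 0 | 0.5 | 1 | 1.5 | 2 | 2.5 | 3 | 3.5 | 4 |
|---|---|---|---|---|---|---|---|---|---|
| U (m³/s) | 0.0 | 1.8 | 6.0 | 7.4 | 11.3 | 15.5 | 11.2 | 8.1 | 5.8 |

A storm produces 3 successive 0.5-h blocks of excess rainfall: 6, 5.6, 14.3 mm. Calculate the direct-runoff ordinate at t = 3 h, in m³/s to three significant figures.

By discrete convolution, Q_j = Σ (P_i / 10 mm) · U_{j−i}.
At t = 3 h (j=6): Q = (6/10)·11.2 + (5.6/10)·15.5 + (14.3/10)·11.3 = 31.6 m³/s.

Q ≈ 31.6 m³/s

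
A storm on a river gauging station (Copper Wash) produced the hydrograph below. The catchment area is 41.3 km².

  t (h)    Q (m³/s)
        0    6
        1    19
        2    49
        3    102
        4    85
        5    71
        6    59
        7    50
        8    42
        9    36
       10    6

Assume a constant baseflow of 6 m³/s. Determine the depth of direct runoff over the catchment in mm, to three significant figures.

d ≈ 40.0 mm

Direct runoff: 0.0, 13.0, 43.0, 96.0, 79.0, 65.0, 53.0, 44.0, 36.0, 30.0, 0.0 m³/s; ΣQ_DR = 459.0 m³/s.
V = ΣQ_DR · Δt = 459.0 × 3600 s = 1.652 × 10^6 m³.
Over A = 41.3 km², depth = V / A = 40.0 mm.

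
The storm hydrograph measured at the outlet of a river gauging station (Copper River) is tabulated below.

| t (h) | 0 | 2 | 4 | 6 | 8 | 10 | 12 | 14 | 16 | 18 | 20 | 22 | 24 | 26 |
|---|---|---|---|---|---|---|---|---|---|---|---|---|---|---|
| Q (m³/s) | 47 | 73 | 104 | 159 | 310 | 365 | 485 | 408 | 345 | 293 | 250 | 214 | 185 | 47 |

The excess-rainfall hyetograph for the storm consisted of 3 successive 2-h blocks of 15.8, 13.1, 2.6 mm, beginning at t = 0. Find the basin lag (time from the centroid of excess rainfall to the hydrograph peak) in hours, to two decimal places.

t_L ≈ 9.84 h

Centroid of excess rainfall: t_c = Σ P_i·t̄_i / ΣP_i = 2.1619 h (block centres at 1, 3, 5 h).
Hydrograph peak occurs at t = 12 h, so basin lag t_L = 12 − 2.1619 = 9.84 h.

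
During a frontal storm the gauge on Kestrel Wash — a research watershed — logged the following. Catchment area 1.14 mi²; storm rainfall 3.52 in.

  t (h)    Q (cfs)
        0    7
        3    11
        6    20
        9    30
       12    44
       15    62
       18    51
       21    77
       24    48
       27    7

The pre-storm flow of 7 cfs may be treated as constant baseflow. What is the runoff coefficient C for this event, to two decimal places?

ΣQ_DR = 287.0 cfs; V = ΣQ_DR·Δt = 3.100 × 10^6 ft³.
Runoff depth d = V / A = 1.170 in.
C = d / P = 1.170 / 3.52 = 0.33.

C ≈ 0.33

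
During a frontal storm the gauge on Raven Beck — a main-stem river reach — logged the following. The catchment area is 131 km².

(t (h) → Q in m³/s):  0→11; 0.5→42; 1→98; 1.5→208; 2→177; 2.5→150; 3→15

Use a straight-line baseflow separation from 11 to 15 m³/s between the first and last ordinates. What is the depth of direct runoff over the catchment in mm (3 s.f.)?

d ≈ 8.38 mm

Direct runoff: 0.00, 30.33, 85.67, 195.00, 163.33, 135.67, 0.00 m³/s; ΣQ_DR = 610.0 m³/s.
V = ΣQ_DR · Δt = 610.0 × 1800 s = 1.098 × 10^6 m³.
Over A = 131 km², depth = V / A = 8.38 mm.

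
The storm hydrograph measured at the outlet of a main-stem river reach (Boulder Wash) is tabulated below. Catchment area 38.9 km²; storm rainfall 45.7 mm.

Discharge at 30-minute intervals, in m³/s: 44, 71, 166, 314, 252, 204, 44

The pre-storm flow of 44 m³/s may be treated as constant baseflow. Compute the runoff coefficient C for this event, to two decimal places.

ΣQ_DR = 787.0 m³/s; V = ΣQ_DR·Δt = 1.417 × 10^6 m³.
Runoff depth d = V / A = 36.42 mm.
C = d / P = 36.42 / 45.7 = 0.80.

C ≈ 0.80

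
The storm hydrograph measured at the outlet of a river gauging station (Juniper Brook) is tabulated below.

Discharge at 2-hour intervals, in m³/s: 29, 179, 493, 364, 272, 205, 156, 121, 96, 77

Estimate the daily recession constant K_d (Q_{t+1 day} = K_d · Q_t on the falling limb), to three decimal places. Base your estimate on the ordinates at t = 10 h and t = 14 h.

Between t = 10 h and t = 14 h the flow falls from 205 to 121 m³/s over 2×2 h = 4 h.
Per-interval ratio K = (121/205)^(1/2) = 0.7683; K_d = K^(24/2) = 0.042.

K_d ≈ 0.042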